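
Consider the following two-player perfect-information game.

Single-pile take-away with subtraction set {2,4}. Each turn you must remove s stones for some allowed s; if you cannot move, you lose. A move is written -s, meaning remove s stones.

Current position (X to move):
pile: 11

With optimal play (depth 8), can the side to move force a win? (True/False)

X winning at [11]: True

p1 X@[11]: -2[9]-1 -4[7]+1*
p2 O@[7]: -2[5]-1* -4[3]-1
p3 X@[5]: -2[3]-1 -4[1]+1*
p4 O@[1] terminal -1; root [11] d8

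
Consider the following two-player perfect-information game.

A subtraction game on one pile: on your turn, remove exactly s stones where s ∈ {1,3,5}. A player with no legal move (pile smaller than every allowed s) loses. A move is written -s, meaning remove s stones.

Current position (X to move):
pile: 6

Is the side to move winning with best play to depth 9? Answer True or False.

ply 1, X at 6 | -1=-1→5*; -3=-1→3; -5=-1→1
ply 2, O at 5 | -1=+1→4*; -3=+1→2; -5=+1→0
ply 3, X at 4 | -1=-1→3*; -3=-1→1
ply 4, O at 3 | -1=+1→2*; -3=+1→0
ply 5, X at 2 | -1=-1→1*
ply 6, O at 1 | -1=+1→0*
ply 7: 0 is terminal -1 (X); from 6 depth 9

X winning at [6]: False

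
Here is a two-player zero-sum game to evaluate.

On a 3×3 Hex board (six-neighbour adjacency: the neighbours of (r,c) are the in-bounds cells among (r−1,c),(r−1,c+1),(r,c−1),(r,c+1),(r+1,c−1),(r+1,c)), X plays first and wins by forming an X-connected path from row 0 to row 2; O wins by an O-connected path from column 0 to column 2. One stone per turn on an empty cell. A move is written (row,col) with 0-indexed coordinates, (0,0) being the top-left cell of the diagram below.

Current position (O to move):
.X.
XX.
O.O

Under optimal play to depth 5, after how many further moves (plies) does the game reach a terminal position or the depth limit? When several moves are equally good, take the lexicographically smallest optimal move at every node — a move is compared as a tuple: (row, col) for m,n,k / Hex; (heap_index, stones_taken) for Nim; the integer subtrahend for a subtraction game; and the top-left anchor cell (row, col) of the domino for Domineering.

PV length from [.X./XX./O.O]: 1 ply

p1 O@[.X./XX./O.O]: (0,0)[OX./XX./O.O]-1 (0,2)[.XO/XX./O.O]-1 (1,2)[.X./XXO/O.O]-1 (2,1)[.X./XX./OOO]+1*
p2 X@[.X./XX./OOO] terminal -1; root [.X./XX./O.O] d5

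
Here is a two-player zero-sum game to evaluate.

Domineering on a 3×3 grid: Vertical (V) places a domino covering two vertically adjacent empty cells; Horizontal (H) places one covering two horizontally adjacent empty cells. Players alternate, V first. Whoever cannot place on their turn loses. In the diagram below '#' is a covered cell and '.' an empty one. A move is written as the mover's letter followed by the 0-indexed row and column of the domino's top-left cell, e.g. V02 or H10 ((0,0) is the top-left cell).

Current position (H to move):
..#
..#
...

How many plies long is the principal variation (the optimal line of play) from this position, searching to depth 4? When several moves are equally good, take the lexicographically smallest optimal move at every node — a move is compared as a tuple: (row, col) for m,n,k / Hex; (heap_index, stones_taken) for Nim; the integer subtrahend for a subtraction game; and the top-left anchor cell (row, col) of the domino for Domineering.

p1 H@[..#/..#/...]: H00[###/..#/...]-1 H10[..#/###/...]+1* H20[..#/..#/##.]-1 H21[..#/..#/.##]-1
p2 V@[..#/###/...] terminal -1; root [..#/..#/...] d4

PV length from [..#/..#/...]: 1 ply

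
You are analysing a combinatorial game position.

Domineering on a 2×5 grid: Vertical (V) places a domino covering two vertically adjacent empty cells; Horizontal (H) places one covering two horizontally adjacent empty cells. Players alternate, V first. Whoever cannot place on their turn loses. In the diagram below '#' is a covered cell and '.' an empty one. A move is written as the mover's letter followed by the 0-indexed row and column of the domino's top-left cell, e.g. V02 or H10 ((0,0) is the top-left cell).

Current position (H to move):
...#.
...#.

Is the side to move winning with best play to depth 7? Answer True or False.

p1 H@[...#./...#.]: H00[##.#./...#.]-1* H01[.###./...#.]-1 H10[...#./##.#.]-1 H11[...#./.###.]-1
p2 V@[##.#./...#.]: V02[####./..##.]+1* V04[##.##/...##]-1
p3 H@[####./..##.]: H10[####./####.]-1*
p4 V@[####./####.]: V04[#####/#####]+1*
p5 H@[#####/#####] terminal -1; root [...#./...#.] d7

H winning at [...#./...#.]: False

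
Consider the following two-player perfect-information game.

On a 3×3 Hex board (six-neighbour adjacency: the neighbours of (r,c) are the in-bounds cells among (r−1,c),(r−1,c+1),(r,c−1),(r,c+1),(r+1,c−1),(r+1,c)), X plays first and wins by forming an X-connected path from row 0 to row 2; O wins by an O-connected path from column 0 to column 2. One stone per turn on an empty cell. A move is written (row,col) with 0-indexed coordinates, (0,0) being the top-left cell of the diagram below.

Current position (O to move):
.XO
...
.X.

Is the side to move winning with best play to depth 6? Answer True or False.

O winning at [.XO/.../.X.]: True

ply 1, O at .XO/.../.X. | (0,0)=-1→OXO/.../.X.; (1,0)=-1→.XO/O../.X.; (1,1)=+1→.XO/.O./.X.*; (1,2)=-1→.XO/..O/.X.; (2,0)=-1→.XO/.../OX.; (2,2)=-1→.XO/.../.XO
ply 2, X at .XO/.O./.X. | (0,0)=-1→XXO/.O./.X.*; (1,0)=-1→.XO/XO./.X.; (1,2)=-1→.XO/.OX/.X.; (2,0)=-1→.XO/.O./XX.; (2,2)=-1→.XO/.O./.XX
ply 3, O at XXO/.O./.X. | (1,0)=+1→XXO/OO./.X.*; (1,2)=+1→XXO/.OO/.X.; (2,0)=+1→XXO/.O./OX.; (2,2)=+1→XXO/.O./.XO
ply 4: XXO/OO./.X. is terminal -1 (X); from .XO/.../.X. depth 6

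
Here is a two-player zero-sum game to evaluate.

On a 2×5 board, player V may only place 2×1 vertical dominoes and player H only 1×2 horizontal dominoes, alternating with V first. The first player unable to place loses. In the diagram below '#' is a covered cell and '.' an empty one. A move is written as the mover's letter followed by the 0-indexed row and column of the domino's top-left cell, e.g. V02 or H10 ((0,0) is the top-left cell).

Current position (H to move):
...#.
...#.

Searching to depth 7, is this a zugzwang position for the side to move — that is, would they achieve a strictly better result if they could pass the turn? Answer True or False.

ply 1, H at ...#./...#. | H00=-1→##.#./...#.*; H01=-1→.###./...#.; H10=-1→...#./##.#.; H11=-1→...#./.###.
ply 2, V at ##.#./...#. | V02=+1→####./..##.*; V04=-1→##.##/...##
ply 3, H at ####./..##. | H10=-1→####./####.*
ply 4, V at ####./####. | V04=+1→#####/#####*
ply 5: #####/##### is terminal -1 (H); from ...#./...#. depth 7
if H skipped the turn, V would face:
~ ply 1, V at ...#./...#. | V00=-1→#..#./#..#.; V01=+1→.#.#./.#.#.*; V02=-1→..##./..##.; V04=-1→...##/...##
~ ply 2: .#.#./.#.#. is terminal -1 (H); from ...#./...#. depth 7
compare (H): move=-1 vs pass=-1

zugzwang(...#./...#., H) = False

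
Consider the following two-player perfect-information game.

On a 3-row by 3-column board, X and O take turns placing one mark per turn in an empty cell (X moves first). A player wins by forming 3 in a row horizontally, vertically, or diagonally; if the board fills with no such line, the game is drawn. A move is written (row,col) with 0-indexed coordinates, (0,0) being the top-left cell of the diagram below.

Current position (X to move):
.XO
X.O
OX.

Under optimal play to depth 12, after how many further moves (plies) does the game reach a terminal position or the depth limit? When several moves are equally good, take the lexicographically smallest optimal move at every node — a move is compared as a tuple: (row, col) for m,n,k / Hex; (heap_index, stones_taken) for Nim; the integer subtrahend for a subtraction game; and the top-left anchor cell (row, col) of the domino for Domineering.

PV length from [.XO/X.O/OX.]: 1 ply

p1 X@[.XO/X.O/OX.]: (0,0)[XXO/X.O/OX.]-1 (1,1)[.XO/XXO/OX.]+1* (2,2)[.XO/X.O/OXX]-1
p2 O@[.XO/XXO/OX.] terminal -1; root [.XO/X.O/OX.] d12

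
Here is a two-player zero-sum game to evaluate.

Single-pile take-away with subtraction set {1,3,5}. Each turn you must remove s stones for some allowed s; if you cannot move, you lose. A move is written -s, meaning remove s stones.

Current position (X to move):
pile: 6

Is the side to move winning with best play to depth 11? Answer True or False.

X winning at [6]: False

[6] X move#1: -1:-1/5*, -3:-1/3, -5:-1/1
[5] O move#2: -1:+1/4*, -3:+1/2, -5:+1/0
[4] X move#3: -1:-1/3*, -3:-1/1
[3] O move#4: -1:+1/2*, -3:+1/0
[2] X move#5: -1:-1/1*
[1] O move#6: -1:+1/0*
[0] end (terminal -1, X#7); searched 6 to 11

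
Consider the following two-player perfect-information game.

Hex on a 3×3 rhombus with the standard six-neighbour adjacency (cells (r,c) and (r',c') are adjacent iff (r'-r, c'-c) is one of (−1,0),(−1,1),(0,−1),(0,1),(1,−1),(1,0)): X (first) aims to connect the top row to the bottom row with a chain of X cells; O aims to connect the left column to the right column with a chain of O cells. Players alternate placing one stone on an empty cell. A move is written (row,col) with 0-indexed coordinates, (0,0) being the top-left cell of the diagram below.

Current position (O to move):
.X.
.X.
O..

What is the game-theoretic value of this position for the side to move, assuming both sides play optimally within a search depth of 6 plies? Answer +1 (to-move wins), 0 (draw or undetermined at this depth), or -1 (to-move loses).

value(.X./.X./O.., O) = +1

p1 O@[.X./.X./O..]: (0,0)[OX./.X./O..]-1 (0,2)[.XO/.X./O..]-1 (1,0)[.X./OX./O..]-1 (1,2)[.X./.XO/O..]-1 (2,1)[.X./.X./OO.]+1* (2,2)[.X./.X./O.O]-1
p2 X@[.X./.X./OO.]: (0,0)[XX./.X./OO.]-1* (0,2)[.XX/.X./OO.]-1 (1,0)[.X./XX./OO.]-1 (1,2)[.X./.XX/OO.]-1 (2,2)[.X./.X./OOX]-1
p3 O@[XX./.X./OO.]: (0,2)[XXO/.X./OO.]+1* (1,0)[XX./OX./OO.]+1 (1,2)[XX./.XO/OO.]+1 (2,2)[XX./.X./OOO]+1
p4 X@[XXO/.X./OO.]: (1,0)[XXO/XX./OO.]-1* (1,2)[XXO/.XX/OO.]-1 (2,2)[XXO/.X./OOX]-1
p5 O@[XXO/XX./OO.]: (1,2)[XXO/XXO/OO.]+1* (2,2)[XXO/XX./OOO]+1
p6 X@[XXO/XXO/OO.] terminal -1; root [.X./.X./O..] d6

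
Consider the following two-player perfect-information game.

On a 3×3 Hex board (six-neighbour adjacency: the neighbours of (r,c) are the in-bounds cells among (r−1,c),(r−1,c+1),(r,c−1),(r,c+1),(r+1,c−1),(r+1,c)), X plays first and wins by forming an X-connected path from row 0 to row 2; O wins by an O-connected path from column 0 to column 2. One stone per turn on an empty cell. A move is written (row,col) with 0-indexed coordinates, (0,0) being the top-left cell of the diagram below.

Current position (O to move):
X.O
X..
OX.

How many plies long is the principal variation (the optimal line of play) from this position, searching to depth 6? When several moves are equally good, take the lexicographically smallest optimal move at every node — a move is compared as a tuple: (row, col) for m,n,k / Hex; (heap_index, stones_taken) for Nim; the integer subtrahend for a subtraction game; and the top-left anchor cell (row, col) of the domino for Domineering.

PV length from [X.O/X../OX.]: 1 ply

p1 O@[X.O/X../OX.]: (0,1)[XOO/X../OX.]-1 (1,1)[X.O/XO./OX.]+1* (1,2)[X.O/X.O/OX.]-1 (2,2)[X.O/X../OXO]-1
p2 X@[X.O/XO./OX.] terminal -1; root [X.O/X../OX.] d6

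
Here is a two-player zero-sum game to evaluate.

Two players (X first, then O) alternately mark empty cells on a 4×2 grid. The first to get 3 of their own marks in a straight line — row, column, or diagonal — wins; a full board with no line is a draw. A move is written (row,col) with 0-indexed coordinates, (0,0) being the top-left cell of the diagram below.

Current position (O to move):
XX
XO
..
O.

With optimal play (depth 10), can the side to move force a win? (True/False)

p1 O@[XX/XO/../O.]: (2,0)[XX/XO/O./O.]+0* (2,1)[XX/XO/.O/O.]-1 (3,1)[XX/XO/../OO]-1
p2 X@[XX/XO/O./O.]: (2,1)[XX/XO/OX/O.]+0* (3,1)[XX/XO/O./OX]+0
p3 O@[XX/XO/OX/O.]: (3,1)[XX/XO/OX/OO]+0*
p4 X@[XX/XO/OX/OO] terminal +0; root [XX/XO/../O.] d10

O winning at [XX/XO/../O.]: False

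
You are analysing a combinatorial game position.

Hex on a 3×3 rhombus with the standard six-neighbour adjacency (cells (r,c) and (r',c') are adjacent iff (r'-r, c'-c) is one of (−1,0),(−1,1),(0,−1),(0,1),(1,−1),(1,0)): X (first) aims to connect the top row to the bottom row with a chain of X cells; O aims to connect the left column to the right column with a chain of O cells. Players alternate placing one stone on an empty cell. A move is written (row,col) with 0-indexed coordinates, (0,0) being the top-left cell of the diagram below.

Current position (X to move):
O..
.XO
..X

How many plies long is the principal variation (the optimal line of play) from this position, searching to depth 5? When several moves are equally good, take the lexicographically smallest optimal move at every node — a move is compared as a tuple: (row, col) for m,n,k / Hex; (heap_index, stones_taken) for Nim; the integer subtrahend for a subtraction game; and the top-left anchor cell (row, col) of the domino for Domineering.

[O../.XO/..X] X move#1: (0,1):+1/OX./.XO/..X*, (0,2):+1/O.X/.XO/..X, (1,0):+1/O../XXO/..X, (2,0):+1/O../.XO/X.X, (2,1):+1/O../.XO/.XX
[OX./.XO/..X] O move#2: (0,2):-1/OXO/.XO/..X*, (1,0):-1/OX./OXO/..X, (2,0):-1/OX./.XO/O.X, (2,1):-1/OX./.XO/.OX
[OXO/.XO/..X] X move#3: (1,0):+1/OXO/XXO/..X*, (2,0):+1/OXO/.XO/X.X, (2,1):+1/OXO/.XO/.XX
[OXO/XXO/..X] O move#4: (2,0):-1/OXO/XXO/O.X*, (2,1):-1/OXO/XXO/.OX
[OXO/XXO/O.X] X move#5: (2,1):+1/OXO/XXO/OXX*
[OXO/XXO/OXX] end (terminal -1, O#6); searched O../.XO/..X to 5

PV length from [O../.XO/..X]: 5 plies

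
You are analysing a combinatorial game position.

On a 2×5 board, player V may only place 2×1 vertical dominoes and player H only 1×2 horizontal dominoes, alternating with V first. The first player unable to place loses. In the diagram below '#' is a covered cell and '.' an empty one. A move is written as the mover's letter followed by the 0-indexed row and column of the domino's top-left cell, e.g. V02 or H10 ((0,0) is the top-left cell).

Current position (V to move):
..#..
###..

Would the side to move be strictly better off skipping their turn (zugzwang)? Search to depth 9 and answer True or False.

zugzwang(..#../###.., V) = False

[..#../###..] V move#1: V03:+1/..##./####.*, V04:+1/..#.#/###.#
[..##./####.] H move#2: H00:-1/####./####.*
[####./####.] V move#3: V04:+1/#####/#####*
[#####/#####] end (terminal -1, H#4); searched ..#../###.. to 9
pass branch (H moves first from the same position):
  | [..#../###..] H move#1: H00:-1/###../###.., H03:+1/..###/###..*, H13:+1/..#../#####
  | [..###/###..] end (terminal -1, V#2); searched ..#../###.. to 9
V moving scores +1; V passing scores -1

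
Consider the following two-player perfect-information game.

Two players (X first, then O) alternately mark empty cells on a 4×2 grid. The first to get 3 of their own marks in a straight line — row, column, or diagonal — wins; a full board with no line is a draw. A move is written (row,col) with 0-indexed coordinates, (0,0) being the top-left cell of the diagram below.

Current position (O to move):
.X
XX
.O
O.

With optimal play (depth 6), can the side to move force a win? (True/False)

p1 O@[.X/XX/.O/O.]: (0,0)[OX/XX/.O/O.]+0* (2,0)[.X/XX/OO/O.]+0 (3,1)[.X/XX/.O/OO]+0
p2 X@[OX/XX/.O/O.]: (2,0)[OX/XX/XO/O.]+0* (3,1)[OX/XX/.O/OX]+0
p3 O@[OX/XX/XO/O.]: (3,1)[OX/XX/XO/OO]+0*
p4 X@[OX/XX/XO/OO] terminal +0; root [.X/XX/.O/O.] d6

O winning at [.X/XX/.O/O.]: False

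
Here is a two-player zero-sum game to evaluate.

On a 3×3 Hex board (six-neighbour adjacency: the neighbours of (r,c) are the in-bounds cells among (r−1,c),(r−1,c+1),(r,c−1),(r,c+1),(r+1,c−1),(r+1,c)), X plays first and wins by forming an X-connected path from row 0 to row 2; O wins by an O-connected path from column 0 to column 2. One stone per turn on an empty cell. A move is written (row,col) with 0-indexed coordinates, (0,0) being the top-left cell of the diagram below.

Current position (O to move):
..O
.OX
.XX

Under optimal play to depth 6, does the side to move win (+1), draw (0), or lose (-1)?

ply 1, O at ..O/.OX/.XX | (0,0)=+1→O.O/.OX/.XX*; (0,1)=+1→.OO/.OX/.XX; (1,0)=+1→..O/OOX/.XX; (2,0)=+1→..O/.OX/OXX
ply 2, X at O.O/.OX/.XX | (0,1)=-1→OXO/.OX/.XX*; (1,0)=-1→O.O/XOX/.XX; (2,0)=-1→O.O/.OX/XXX
ply 3, O at OXO/.OX/.XX | (1,0)=+1→OXO/OOX/.XX*; (2,0)=+1→OXO/.OX/OXX
ply 4: OXO/OOX/.XX is terminal -1 (X); from ..O/.OX/.XX depth 6

value(..O/.OX/.XX, O) = +1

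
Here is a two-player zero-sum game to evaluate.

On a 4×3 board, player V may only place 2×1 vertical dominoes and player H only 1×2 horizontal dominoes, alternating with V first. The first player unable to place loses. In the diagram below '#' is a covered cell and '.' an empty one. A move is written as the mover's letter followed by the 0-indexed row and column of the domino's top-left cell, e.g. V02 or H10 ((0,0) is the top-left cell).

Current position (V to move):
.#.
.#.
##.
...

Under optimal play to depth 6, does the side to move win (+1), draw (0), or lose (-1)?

value(.#./.#./##./..., V) = +1

[.#./.#./##./...] V move#1: V00:+1/##./##./##./...*, V02:+1/.##/.##/##./..., V12:+1/.#./.##/###/..., V22:+1/.#./.#./###/..#
[##./##./##./...] H move#2: H30:-1/##./##./##./##.*, H31:-1/##./##./##./.##
[##./##./##./##.] V move#3: V02:+1/###/###/##./##.*, V12:+1/##./###/###/##., V22:+1/##./##./###/###
[###/###/##./##.] end (terminal -1, H#4); searched .#./.#./##./... to 6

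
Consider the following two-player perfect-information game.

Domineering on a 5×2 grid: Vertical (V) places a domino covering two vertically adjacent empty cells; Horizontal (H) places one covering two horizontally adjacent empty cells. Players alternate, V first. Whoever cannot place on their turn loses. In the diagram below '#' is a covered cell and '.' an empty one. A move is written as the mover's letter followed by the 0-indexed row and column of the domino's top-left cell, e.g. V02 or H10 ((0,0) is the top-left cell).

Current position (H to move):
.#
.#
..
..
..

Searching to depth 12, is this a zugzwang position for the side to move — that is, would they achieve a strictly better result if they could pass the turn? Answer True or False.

zugzwang(.#/.#/../../.., H) = False

ply 1, H at .#/.#/../../.. | H20=-1→.#/.#/##/../..; H30=+1→.#/.#/../##/..*; H40=-1→.#/.#/../../##
ply 2, V at .#/.#/../##/.. | V00=-1→##/##/../##/..*; V10=-1→.#/##/#./##/..
ply 3, H at ##/##/../##/.. | H20=+1→##/##/##/##/..*; H40=+1→##/##/../##/##
ply 4: ##/##/##/##/.. is terminal -1 (V); from .#/.#/../../.. depth 12
suppose H passes — search the same position with V to move:
pass> ply 1, V at .#/.#/../../.. | V00=-1→##/##/../../..; V10=-1→.#/##/#./../..; V20=+1→.#/.#/#./#./..*; V21=+1→.#/.#/.#/.#/..; V30=+1→.#/.#/../#./#.; V31=+1→.#/.#/../.#/.#
pass> ply 2, H at .#/.#/#./#./.. | H40=-1→.#/.#/#./#./##*
pass> ply 3, V at .#/.#/#./#./## | V00=+1→##/##/#./#./##*; V21=+1→.#/.#/##/##/##
pass> ply 4: ##/##/#./#./## is terminal -1 (H); from .#/.#/../../.. depth 12
for H: play +1, pass -1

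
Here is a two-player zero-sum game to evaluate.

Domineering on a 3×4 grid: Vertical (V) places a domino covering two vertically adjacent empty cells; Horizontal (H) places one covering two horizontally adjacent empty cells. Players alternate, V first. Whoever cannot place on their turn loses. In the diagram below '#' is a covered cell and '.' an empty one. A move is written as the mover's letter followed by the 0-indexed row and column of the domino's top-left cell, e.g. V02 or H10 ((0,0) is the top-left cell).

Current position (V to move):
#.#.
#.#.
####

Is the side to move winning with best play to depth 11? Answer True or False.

[#.#./#.#./####] V move#1: V01:+1/###./###./####*, V03:+1/#.##/#.##/####
[###./###./####] end (terminal -1, H#2); searched #.#./#.#./#### to 11

V winning at [#.#./#.#./####]: True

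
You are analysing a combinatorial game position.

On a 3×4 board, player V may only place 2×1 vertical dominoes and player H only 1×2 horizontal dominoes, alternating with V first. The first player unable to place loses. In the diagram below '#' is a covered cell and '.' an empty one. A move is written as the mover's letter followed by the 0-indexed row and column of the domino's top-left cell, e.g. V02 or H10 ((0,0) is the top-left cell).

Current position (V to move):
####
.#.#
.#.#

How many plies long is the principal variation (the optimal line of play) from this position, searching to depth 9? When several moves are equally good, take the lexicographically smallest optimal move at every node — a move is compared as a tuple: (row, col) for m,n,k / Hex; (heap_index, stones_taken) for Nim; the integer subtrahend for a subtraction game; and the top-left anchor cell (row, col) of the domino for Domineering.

[####/.#.#/.#.#] V move#1: V10:+1/####/##.#/##.#*, V12:+1/####/.###/.###
[####/##.#/##.#] end (terminal -1, H#2); searched ####/.#.#/.#.# to 9

PV length from [####/.#.#/.#.#]: 1 ply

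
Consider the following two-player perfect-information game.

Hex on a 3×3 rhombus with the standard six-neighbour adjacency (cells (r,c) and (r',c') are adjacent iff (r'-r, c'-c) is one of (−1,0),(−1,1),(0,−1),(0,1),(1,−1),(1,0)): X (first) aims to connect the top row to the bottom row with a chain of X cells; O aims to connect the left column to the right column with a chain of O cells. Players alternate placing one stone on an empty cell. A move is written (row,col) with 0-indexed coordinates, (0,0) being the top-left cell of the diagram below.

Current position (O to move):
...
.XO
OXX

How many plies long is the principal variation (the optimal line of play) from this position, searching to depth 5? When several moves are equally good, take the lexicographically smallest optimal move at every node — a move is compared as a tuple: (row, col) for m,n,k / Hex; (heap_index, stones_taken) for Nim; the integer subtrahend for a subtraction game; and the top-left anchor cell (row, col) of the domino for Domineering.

ply 1, O at .../.XO/OXX | (0,0)=-1→O../.XO/OXX*; (0,1)=-1→.O./.XO/OXX; (0,2)=-1→..O/.XO/OXX; (1,0)=-1→.../OXO/OXX
ply 2, X at O../.XO/OXX | (0,1)=+1→OX./.XO/OXX*; (0,2)=+1→O.X/.XO/OXX; (1,0)=+1→O../XXO/OXX
ply 3: OX./.XO/OXX is terminal -1 (O); from .../.XO/OXX depth 5

PV length from [.../.XO/OXX]: 2 plies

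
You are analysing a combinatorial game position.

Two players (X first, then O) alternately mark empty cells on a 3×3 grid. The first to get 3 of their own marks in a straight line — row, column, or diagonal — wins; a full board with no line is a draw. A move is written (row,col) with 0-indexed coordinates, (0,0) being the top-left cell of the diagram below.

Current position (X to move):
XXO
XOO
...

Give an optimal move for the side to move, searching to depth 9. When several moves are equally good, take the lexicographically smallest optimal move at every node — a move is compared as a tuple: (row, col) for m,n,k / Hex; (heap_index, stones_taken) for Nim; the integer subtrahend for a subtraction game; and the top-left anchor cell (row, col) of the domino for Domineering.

X's best at [XXO/XOO/...]: (2,0)

[XXO/XOO/...] X move#1: (2,0):+1/XXO/XOO/X..*, (2,1):-1/XXO/XOO/.X., (2,2):-1/XXO/XOO/..X
[XXO/XOO/X..] end (terminal -1, O#2); searched XXO/XOO/... to 9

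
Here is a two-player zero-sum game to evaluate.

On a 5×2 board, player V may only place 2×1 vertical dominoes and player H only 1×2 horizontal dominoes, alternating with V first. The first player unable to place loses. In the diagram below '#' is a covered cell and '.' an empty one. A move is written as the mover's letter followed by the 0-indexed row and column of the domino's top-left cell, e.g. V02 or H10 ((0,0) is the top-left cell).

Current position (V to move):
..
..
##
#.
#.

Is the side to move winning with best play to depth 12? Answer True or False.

p1 V@[../../##/#./#.]: V00[#./#./##/#./#.]+1* V01[.#/.#/##/#./#.]+1 V31[../../##/##/##]-1
p2 H@[#./#./##/#./#.] terminal -1; root [../../##/#./#.] d12

V winning at [../../##/#./#.]: True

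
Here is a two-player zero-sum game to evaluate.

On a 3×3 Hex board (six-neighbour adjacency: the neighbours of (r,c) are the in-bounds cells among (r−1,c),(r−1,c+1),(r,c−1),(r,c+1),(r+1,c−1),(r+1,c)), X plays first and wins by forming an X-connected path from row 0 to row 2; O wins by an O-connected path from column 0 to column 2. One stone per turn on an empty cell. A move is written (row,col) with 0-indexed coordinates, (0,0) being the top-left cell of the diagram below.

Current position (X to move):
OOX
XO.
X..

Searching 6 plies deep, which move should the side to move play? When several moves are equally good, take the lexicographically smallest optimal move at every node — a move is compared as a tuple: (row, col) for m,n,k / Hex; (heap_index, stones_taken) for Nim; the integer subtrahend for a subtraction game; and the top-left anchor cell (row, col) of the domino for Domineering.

X's best at [OOX/XO./X..]: (1,2)

ply 1, X at OOX/XO./X.. | (1,2)=+1→OOX/XOX/X..*; (2,1)=-1→OOX/XO./XX.; (2,2)=-1→OOX/XO./X.X
ply 2, O at OOX/XOX/X.. | (2,1)=-1→OOX/XOX/XO.*; (2,2)=-1→OOX/XOX/X.O
ply 3, X at OOX/XOX/XO. | (2,2)=+1→OOX/XOX/XOX*
ply 4: OOX/XOX/XOX is terminal -1 (O); from OOX/XO./X.. depth 6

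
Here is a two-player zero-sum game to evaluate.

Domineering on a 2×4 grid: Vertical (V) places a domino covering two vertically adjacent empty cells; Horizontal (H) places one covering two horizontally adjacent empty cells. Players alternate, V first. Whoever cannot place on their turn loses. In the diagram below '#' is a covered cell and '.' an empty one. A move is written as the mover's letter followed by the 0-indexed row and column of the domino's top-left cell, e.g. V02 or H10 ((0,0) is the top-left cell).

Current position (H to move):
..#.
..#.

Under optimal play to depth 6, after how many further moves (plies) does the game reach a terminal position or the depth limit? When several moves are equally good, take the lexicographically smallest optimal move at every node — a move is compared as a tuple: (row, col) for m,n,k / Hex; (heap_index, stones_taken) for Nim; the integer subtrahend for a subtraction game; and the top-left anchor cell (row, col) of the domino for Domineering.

[..#./..#.] H move#1: H00:+1/###./..#.*, H10:+1/..#./###.
[###./..#.] V move#2: V03:-1/####/..##*
[####/..##] H move#3: H10:+1/####/####*
[####/####] end (terminal -1, V#4); searched ..#./..#. to 6

PV length from [..#./..#.]: 3 plies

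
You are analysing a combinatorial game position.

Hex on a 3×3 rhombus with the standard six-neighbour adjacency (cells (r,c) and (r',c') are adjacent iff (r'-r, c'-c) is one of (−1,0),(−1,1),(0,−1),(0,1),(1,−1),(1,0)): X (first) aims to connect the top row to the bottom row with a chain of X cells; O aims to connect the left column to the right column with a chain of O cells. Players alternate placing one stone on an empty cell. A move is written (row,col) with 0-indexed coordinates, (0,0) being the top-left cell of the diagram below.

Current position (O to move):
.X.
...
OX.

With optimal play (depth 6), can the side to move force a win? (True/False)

p1 O@[.X./.../OX.]: (0,0)[OX./.../OX.]-1 (0,2)[.XO/.../OX.]-1 (1,0)[.X./O../OX.]-1 (1,1)[.X./.O./OX.]+1* (1,2)[.X./..O/OX.]-1 (2,2)[.X./.../OXO]-1
p2 X@[.X./.O./OX.]: (0,0)[XX./.O./OX.]-1* (0,2)[.XX/.O./OX.]-1 (1,0)[.X./XO./OX.]-1 (1,2)[.X./.OX/OX.]-1 (2,2)[.X./.O./OXX]-1
p3 O@[XX./.O./OX.]: (0,2)[XXO/.O./OX.]+1* (1,0)[XX./OO./OX.]+1 (1,2)[XX./.OO/OX.]+1 (2,2)[XX./.O./OXO]+1
p4 X@[XXO/.O./OX.] terminal -1; root [.X./.../OX.] d6

O winning at [.X./.../OX.]: True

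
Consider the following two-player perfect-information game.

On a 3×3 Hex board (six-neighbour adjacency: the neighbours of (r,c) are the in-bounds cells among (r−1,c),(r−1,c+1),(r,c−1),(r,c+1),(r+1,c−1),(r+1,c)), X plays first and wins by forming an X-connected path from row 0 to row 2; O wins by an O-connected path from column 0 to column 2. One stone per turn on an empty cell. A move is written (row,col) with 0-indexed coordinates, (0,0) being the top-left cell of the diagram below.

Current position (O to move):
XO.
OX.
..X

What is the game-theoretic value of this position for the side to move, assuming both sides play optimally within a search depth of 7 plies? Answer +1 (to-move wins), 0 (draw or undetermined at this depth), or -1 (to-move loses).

[XO./OX./..X] O move#1: (0,2):+1/XOO/OX./..X*, (1,2):-1/XO./OXO/..X, (2,0):-1/XO./OX./O.X, (2,1):-1/XO./OX./.OX
[XOO/OX./..X] end (terminal -1, X#2); searched XO./OX./..X to 7

value(XO./OX./..X, O) = +1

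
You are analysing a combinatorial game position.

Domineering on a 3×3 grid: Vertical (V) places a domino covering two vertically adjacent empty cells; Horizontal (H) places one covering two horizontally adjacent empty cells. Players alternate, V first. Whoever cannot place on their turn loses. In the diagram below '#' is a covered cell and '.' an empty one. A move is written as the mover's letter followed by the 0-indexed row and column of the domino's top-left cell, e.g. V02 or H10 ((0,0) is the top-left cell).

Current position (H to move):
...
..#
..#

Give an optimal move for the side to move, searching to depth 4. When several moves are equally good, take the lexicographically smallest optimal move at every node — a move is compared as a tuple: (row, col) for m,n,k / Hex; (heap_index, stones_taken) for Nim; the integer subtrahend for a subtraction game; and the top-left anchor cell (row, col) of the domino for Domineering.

H's best at [.../..#/..#]: H10

[.../..#/..#] H move#1: H00:-1/##./..#/..#, H01:-1/.##/..#/..#, H10:+1/.../###/..#*, H20:-1/.../..#/###
[.../###/..#] end (terminal -1, V#2); searched .../..#/..# to 4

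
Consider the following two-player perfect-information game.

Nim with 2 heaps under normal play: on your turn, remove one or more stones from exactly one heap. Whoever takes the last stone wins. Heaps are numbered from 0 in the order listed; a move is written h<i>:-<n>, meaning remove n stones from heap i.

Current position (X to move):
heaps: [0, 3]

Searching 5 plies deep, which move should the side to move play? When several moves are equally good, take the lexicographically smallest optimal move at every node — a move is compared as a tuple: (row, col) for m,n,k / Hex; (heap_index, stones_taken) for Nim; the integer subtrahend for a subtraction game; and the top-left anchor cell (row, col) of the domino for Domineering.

[(0,3)] X move#1: h1:-1:-1/(0,2), h1:-2:-1/(0,1), h1:-3:+1/(0,0)*
[(0,0)] end (terminal -1, O#2); searched (0,3) to 5

X's best at [(0,3)]: h1:-3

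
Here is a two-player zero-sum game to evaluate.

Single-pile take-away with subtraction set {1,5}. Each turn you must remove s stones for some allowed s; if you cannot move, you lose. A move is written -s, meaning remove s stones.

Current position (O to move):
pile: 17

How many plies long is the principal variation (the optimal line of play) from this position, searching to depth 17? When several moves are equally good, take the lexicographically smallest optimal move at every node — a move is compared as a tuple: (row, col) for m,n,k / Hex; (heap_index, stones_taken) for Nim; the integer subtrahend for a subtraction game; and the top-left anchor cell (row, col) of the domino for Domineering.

[17] O move#1: -1:+1/16*, -5:+1/12
[16] X move#2: -1:-1/15*, -5:-1/11
[15] O move#3: -1:+1/14*, -5:+1/10
[14] X move#4: -1:-1/13*, -5:-1/9
[13] O move#5: -1:+1/12*, -5:+1/8
[12] X move#6: -1:-1/11*, -5:-1/7
[11] O move#7: -1:+1/10*, -5:+1/6
[10] X move#8: -1:-1/9*, -5:-1/5
[9] O move#9: -1:+1/8*, -5:+1/4
[8] X move#10: -1:-1/7*, -5:-1/3
[7] O move#11: -1:+1/6*, -5:+1/2
[6] X move#12: -1:-1/5*, -5:-1/1
[5] O move#13: -1:+1/4*, -5:+1/0
[4] X move#14: -1:-1/3*
[3] O move#15: -1:+1/2*
[2] X move#16: -1:-1/1*
[1] O move#17: -1:+1/0*
[0] end (terminal -1, X#18); searched 17 to 17

PV length from [17]: 17 plies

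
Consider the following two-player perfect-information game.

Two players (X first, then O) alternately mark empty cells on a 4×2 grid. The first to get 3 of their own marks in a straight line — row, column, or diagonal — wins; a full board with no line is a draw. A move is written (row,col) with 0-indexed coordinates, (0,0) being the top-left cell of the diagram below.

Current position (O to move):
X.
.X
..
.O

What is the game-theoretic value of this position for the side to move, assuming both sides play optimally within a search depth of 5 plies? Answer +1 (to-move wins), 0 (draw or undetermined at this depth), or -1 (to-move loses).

[X./.X/../.O] O move#1: (0,1):+0/XO/.X/../.O*, (1,0):+0/X./OX/../.O, (2,0):+0/X./.X/O./.O, (2,1):+0/X./.X/.O/.O, (3,0):+0/X./.X/../OO
[XO/.X/../.O] X move#2: (1,0):+0/XO/XX/../.O*, (2,0):+0/XO/.X/X./.O, (2,1):+0/XO/.X/.X/.O, (3,0):+0/XO/.X/../XO
[XO/XX/../.O] O move#3: (2,0):+0/XO/XX/O./.O*, (2,1):-1/XO/XX/.O/.O, (3,0):-1/XO/XX/../OO
[XO/XX/O./.O] X move#4: (2,1):+0/XO/XX/OX/.O*, (3,0):+0/XO/XX/O./XO
[XO/XX/OX/.O] O move#5: (3,0):+0/XO/XX/OX/OO*
[XO/XX/OX/OO] end (terminal +0, X#6); searched X./.X/../.O to 5

value(X./.X/../.O, O) = 0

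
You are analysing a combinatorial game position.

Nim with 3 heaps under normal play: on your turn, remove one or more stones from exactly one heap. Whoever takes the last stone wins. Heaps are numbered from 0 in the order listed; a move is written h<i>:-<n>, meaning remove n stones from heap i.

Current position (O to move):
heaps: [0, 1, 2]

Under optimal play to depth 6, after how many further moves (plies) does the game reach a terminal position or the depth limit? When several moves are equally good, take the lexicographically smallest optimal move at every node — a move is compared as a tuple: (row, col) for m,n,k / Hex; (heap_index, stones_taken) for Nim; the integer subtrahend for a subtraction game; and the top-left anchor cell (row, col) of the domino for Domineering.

PV length from [(0,1,2)]: 3 plies

ply 1, O at (0,1,2) | h1:-1=-1→(0,0,2); h2:-1=+1→(0,1,1)*; h2:-2=-1→(0,1,0)
ply 2, X at (0,1,1) | h1:-1=-1→(0,0,1)*; h2:-1=-1→(0,1,0)
ply 3, O at (0,0,1) | h2:-1=+1→(0,0,0)*
ply 4: (0,0,0) is terminal -1 (X); from (0,1,2) depth 6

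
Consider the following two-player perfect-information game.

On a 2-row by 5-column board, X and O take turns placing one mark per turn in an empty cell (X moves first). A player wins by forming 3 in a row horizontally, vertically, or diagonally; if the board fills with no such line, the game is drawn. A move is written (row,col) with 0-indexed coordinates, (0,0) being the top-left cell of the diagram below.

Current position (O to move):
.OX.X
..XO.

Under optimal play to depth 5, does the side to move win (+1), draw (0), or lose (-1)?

[.OX.X/..XO.] O move#1: (0,0):-1/OOX.X/..XO., (0,3):+0/.OXOX/..XO.*, (1,0):-1/.OX.X/O.XO., (1,1):-1/.OX.X/.OXO., (1,4):-1/.OX.X/..XOO
[.OXOX/..XO.] X move#2: (0,0):+0/XOXOX/..XO.*, (1,0):+0/.OXOX/X.XO., (1,1):+0/.OXOX/.XXO., (1,4):+0/.OXOX/..XOX
[XOXOX/..XO.] O move#3: (1,0):+0/XOXOX/O.XO.*, (1,1):+0/XOXOX/.OXO., (1,4):+0/XOXOX/..XOO
[XOXOX/O.XO.] X move#4: (1,1):+0/XOXOX/OXXO.*, (1,4):+0/XOXOX/O.XOX
[XOXOX/OXXO.] O move#5: (1,4):+0/XOXOX/OXXOO*
[XOXOX/OXXOO] end (terminal +0, X#6); searched .OX.X/..XO. to 5

value(.OX.X/..XO., O) = 0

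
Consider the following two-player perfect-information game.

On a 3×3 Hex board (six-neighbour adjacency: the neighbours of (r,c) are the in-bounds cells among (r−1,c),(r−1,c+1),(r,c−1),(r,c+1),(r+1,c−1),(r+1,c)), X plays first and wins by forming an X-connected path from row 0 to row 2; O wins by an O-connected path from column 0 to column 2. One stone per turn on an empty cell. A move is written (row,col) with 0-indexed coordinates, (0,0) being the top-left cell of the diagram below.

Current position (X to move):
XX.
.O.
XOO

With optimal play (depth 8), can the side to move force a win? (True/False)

[XX./.O./XOO] X move#1: (0,2):-1/XXX/.O./XOO, (1,0):+1/XX./XO./XOO*, (1,2):-1/XX./.OX/XOO
[XX./XO./XOO] end (terminal -1, O#2); searched XX./.O./XOO to 8

X winning at [XX./.O./XOO]: True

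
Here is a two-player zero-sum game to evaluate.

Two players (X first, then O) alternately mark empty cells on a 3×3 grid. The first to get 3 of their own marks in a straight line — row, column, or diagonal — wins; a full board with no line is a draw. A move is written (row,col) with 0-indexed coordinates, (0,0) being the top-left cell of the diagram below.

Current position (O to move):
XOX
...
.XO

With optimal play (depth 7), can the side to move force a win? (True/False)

O winning at [XOX/.../.XO]: False

ply 1, O at XOX/.../.XO | (1,0)=+0→XOX/O../.XO*; (1,1)=+0→XOX/.O./.XO; (1,2)=-1→XOX/..O/.XO; (2,0)=+0→XOX/.../OXO
ply 2, X at XOX/O../.XO | (1,1)=+0→XOX/OX./.XO*; (1,2)=+0→XOX/O.X/.XO; (2,0)=+0→XOX/O../XXO
ply 3, O at XOX/OX./.XO | (1,2)=-1→XOX/OXO/.XO; (2,0)=+0→XOX/OX./OXO*
ply 4, X at XOX/OX./OXO | (1,2)=+0→XOX/OXX/OXO*
ply 5: XOX/OXX/OXO is terminal +0 (O); from XOX/.../.XO depth 7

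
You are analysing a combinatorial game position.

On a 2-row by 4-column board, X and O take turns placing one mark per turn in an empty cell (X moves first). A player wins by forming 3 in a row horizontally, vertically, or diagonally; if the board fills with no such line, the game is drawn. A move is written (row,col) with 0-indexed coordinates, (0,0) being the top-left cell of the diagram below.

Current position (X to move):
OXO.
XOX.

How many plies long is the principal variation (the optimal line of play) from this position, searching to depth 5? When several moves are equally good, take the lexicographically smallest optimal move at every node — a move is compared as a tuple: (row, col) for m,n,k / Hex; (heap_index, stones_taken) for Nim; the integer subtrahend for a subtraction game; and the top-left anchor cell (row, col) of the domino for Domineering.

p1 X@[OXO./XOX.]: (0,3)[OXOX/XOX.]+0* (1,3)[OXO./XOXX]+0
p2 O@[OXOX/XOX.]: (1,3)[OXOX/XOXO]+0*
p3 X@[OXOX/XOXO] terminal +0; root [OXO./XOX.] d5

PV length from [OXO./XOX.]: 2 plies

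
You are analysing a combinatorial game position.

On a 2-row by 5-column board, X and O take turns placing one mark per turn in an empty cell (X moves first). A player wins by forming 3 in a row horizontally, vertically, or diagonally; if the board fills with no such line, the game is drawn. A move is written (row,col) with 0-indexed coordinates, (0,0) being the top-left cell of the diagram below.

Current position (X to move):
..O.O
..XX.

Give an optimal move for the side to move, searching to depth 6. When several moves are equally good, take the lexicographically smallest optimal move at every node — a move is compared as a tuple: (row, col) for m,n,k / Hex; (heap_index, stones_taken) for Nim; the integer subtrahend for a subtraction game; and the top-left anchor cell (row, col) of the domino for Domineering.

X's best at [..O.O/..XX.]: (0,3)

ply 1, X at ..O.O/..XX. | (0,0)=-1→X.O.O/..XX.; (0,1)=-1→.XO.O/..XX.; (0,3)=+1→..OXO/..XX.*; (1,0)=-1→..O.O/X.XX.; (1,1)=+1→..O.O/.XXX.; (1,4)=+1→..O.O/..XXX
ply 2, O at ..OXO/..XX. | (0,0)=-1→O.OXO/..XX.*; (0,1)=-1→.OOXO/..XX.; (1,0)=-1→..OXO/O.XX.; (1,1)=-1→..OXO/.OXX.; (1,4)=-1→..OXO/..XXO
ply 3, X at O.OXO/..XX. | (0,1)=+1→OXOXO/..XX.*; (1,0)=-1→O.OXO/X.XX.; (1,1)=+1→O.OXO/.XXX.; (1,4)=+1→O.OXO/..XXX
ply 4, O at OXOXO/..XX. | (1,0)=-1→OXOXO/O.XX.*; (1,1)=-1→OXOXO/.OXX.; (1,4)=-1→OXOXO/..XXO
ply 5, X at OXOXO/O.XX. | (1,1)=+1→OXOXO/OXXX.*; (1,4)=+1→OXOXO/O.XXX
ply 6: OXOXO/OXXX. is terminal -1 (O); from ..O.O/..XX. depth 6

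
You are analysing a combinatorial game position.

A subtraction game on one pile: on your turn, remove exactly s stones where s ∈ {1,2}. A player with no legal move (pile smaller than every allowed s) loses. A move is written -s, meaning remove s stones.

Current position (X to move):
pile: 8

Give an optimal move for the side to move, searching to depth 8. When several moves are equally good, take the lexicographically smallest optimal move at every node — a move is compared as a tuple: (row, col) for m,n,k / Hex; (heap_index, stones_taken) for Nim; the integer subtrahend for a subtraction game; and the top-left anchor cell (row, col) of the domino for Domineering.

X's best at [8]: -2

[8] X move#1: -1:-1/7, -2:+1/6*
[6] O move#2: -1:-1/5*, -2:-1/4
[5] X move#3: -1:-1/4, -2:+1/3*
[3] O move#4: -1:-1/2*, -2:-1/1
[2] X move#5: -1:-1/1, -2:+1/0*
[0] end (terminal -1, O#6); searched 8 to 8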